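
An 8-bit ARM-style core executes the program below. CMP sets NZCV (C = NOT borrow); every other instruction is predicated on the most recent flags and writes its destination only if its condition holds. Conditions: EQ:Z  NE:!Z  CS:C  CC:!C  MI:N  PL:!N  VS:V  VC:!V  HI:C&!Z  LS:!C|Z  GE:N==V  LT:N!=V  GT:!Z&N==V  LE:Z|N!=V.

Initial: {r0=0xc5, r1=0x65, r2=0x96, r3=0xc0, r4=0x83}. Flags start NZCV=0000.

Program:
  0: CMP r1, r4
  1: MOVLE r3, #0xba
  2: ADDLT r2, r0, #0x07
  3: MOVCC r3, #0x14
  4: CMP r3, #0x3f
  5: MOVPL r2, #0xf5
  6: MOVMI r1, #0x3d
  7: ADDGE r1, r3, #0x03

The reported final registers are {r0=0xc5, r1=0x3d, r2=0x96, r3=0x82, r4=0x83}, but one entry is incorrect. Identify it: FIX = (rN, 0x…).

0: ✓ CMP  NZCV=1001
1: · MOVLE
2: · ADDLT
3: ✓ MOVCC  r3←0x14
4: ✓ CMP  NZCV=1000
5: · MOVPL
6: ✓ MOVMI  r1←0x3d
7: · ADDGE

FIX = (r3, 0x14)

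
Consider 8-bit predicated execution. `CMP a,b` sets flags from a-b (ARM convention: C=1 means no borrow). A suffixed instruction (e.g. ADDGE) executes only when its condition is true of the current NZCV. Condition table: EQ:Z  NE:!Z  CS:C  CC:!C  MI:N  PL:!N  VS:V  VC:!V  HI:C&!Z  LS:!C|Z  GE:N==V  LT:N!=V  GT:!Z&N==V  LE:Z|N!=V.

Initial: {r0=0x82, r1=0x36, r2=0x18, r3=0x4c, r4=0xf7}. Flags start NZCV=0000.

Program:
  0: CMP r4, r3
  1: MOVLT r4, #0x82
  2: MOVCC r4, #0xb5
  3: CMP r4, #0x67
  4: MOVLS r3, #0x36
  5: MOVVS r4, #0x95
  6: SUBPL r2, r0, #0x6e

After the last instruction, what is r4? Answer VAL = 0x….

[0] flags=1010 → (cmp)
[1] flags=1010 LT?T → r4=0x82
[2] flags=1010 CC?F → skip
[3] flags=0011 → (cmp)
[4] flags=0011 LS?F → skip
[5] flags=0011 VS?T → r4=0x95
[6] flags=0011 PL?T → r2=0x14

VAL = 0x95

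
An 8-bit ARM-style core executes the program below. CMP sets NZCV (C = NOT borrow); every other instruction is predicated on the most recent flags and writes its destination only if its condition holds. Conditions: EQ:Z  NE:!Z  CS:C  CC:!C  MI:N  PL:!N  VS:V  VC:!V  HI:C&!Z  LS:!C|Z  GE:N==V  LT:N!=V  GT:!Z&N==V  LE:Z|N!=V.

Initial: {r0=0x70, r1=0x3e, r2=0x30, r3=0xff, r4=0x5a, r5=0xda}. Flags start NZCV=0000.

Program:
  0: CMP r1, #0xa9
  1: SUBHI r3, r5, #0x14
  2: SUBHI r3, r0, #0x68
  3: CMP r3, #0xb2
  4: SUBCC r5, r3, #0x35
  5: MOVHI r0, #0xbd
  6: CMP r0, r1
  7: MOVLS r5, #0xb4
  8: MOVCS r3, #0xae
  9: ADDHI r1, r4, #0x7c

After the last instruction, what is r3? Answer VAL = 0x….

VAL = 0xae

[0] flags=1001 → (cmp)
[1] flags=1001 HI?F → skip
[2] flags=1001 HI?F → skip
[3] flags=0010 → (cmp)
[4] flags=0010 CC?F → skip
[5] flags=0010 HI?T → r0=0xbd
[6] flags=0011 → (cmp)
[7] flags=0011 LS?F → skip
[8] flags=0011 CS?T → r3=0xae
[9] flags=0011 HI?T → r1=0xd6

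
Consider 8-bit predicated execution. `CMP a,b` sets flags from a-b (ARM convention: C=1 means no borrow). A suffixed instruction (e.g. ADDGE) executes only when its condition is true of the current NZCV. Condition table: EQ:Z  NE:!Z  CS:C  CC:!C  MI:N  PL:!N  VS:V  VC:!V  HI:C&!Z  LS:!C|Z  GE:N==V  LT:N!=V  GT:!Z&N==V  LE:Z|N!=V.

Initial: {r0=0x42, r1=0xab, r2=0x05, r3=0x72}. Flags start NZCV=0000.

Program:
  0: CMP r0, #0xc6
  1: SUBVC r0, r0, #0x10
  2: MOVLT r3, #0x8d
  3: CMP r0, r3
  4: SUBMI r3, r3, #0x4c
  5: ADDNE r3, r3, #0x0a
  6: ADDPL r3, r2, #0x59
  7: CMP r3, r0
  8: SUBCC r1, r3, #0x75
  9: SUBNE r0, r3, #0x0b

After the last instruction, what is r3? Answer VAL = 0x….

VAL = 0x30

0: ✓ CMP  NZCV=0000
1: ✓ SUBVC  r0←0x32
2: · MOVLT
3: ✓ CMP  NZCV=1000
4: ✓ SUBMI  r3←0x26
5: ✓ ADDNE  r3←0x30
6: · ADDPL
7: ✓ CMP  NZCV=1000
8: ✓ SUBCC  r1←0xbb
9: ✓ SUBNE  r0←0x25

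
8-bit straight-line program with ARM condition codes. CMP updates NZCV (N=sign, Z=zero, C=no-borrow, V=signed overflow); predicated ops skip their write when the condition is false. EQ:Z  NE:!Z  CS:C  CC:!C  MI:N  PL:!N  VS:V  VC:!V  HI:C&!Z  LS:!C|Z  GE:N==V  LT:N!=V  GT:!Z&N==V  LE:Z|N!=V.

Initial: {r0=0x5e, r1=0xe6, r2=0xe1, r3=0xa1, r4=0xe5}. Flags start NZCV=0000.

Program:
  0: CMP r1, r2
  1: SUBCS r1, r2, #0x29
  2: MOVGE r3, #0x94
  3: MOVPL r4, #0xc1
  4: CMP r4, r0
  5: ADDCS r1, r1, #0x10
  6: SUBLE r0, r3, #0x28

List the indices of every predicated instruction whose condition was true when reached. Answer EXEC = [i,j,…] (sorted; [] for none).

EXEC = [1,2,3,5,6]

[0] flags=0010 → (cmp)
[1] flags=0010 CS?T → r1=0xb8
[2] flags=0010 GE?T → r3=0x94
[3] flags=0010 PL?T → r4=0xc1
[4] flags=0011 → (cmp)
[5] flags=0011 CS?T → r1=0xc8
[6] flags=0011 LE?T → r0=0x6c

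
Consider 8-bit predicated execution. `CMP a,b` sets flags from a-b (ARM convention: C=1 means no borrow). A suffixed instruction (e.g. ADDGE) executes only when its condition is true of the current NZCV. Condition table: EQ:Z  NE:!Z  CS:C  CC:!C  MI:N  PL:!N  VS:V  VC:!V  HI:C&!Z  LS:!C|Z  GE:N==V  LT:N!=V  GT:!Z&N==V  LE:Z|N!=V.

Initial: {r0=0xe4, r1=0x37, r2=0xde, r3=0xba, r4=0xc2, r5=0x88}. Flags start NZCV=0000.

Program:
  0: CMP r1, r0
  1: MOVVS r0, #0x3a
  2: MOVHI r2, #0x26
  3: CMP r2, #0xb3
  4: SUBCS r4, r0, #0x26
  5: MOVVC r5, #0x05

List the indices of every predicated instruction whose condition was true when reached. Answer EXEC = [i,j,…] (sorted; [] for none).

0: ✓ CMP  NZCV=0000
1: · MOVVS
2: · MOVHI
3: ✓ CMP  NZCV=0010
4: ✓ SUBCS  r4←0xbe
5: ✓ MOVVC  r5←0x05

EXEC = [4,5]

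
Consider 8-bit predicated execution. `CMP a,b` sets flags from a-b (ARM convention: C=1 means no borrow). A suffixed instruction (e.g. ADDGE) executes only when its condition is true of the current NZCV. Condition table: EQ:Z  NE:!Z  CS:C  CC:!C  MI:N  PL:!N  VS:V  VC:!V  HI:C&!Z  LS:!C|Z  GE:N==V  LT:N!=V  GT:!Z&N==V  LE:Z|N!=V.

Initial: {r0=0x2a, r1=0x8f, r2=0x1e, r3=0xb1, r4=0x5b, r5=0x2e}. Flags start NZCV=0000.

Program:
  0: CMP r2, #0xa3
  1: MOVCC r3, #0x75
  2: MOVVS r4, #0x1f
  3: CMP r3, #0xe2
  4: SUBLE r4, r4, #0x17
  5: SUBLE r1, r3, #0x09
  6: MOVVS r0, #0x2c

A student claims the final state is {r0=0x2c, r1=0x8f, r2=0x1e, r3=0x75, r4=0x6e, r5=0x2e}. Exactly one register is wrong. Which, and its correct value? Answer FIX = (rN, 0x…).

FIX = (r4, 0x5b)

0: ✓ CMP  NZCV=0000
1: ✓ MOVCC  r3←0x75
2: · MOVVS
3: ✓ CMP  NZCV=1001
4: · SUBLE
5: · SUBLE
6: ✓ MOVVS  r0←0x2c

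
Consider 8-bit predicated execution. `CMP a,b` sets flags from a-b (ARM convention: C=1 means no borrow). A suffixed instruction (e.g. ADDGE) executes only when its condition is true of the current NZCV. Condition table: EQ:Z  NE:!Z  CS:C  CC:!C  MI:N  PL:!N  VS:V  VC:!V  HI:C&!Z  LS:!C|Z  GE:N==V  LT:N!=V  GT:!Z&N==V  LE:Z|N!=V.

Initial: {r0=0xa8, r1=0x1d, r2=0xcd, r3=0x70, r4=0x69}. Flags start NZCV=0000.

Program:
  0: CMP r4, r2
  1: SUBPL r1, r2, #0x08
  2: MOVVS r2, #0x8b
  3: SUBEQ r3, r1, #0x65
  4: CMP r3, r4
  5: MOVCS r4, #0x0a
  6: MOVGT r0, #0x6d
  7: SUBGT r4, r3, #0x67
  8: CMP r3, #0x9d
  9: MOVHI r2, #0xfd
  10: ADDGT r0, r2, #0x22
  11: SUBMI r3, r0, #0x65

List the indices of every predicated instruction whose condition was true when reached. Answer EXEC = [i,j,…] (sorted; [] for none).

EXEC = [2,5,6,7,10,11]

0: ✓ CMP  NZCV=1001
1: · SUBPL
2: ✓ MOVVS  r2←0x8b
3: · SUBEQ
4: ✓ CMP  NZCV=0010
5: ✓ MOVCS  r4←0x0a
6: ✓ MOVGT  r0←0x6d
7: ✓ SUBGT  r4←0x09
8: ✓ CMP  NZCV=1001
9: · MOVHI
10: ✓ ADDGT  r0←0xad
11: ✓ SUBMI  r3←0x48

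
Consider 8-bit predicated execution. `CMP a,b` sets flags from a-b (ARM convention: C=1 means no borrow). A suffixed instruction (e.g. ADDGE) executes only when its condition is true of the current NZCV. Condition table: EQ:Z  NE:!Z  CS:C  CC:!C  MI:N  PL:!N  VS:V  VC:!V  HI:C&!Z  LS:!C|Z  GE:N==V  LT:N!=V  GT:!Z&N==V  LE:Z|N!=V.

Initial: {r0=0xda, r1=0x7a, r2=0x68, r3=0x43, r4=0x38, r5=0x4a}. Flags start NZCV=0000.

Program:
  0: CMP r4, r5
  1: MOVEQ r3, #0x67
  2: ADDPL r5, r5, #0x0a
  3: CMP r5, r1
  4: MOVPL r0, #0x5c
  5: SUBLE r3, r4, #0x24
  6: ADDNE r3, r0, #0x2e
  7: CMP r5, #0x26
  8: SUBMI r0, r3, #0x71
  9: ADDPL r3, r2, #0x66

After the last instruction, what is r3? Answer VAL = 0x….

VAL = 0xce

0: ✓ CMP  NZCV=1000
1: · MOVEQ
2: · ADDPL
3: ✓ CMP  NZCV=1000
4: · MOVPL
5: ✓ SUBLE  r3←0x14
6: ✓ ADDNE  r3←0x08
7: ✓ CMP  NZCV=0010
8: · SUBMI
9: ✓ ADDPL  r3←0xce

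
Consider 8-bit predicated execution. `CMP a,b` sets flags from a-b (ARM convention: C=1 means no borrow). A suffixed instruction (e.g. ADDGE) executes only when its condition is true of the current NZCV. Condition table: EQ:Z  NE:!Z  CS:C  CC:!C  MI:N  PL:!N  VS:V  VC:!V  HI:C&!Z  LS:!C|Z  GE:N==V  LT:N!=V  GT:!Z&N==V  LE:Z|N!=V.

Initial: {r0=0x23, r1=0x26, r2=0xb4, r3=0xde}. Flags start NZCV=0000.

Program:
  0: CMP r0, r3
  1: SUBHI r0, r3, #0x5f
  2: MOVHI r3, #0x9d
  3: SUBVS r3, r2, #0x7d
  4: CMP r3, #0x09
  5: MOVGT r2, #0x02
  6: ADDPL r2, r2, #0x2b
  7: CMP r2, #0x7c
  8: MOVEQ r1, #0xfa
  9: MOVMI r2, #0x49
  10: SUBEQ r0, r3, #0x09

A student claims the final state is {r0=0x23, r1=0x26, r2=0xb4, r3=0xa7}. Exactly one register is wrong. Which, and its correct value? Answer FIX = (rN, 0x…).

[0] flags=0000 → (cmp)
[1] flags=0000 HI?F → skip
[2] flags=0000 HI?F → skip
[3] flags=0000 VS?F → skip
[4] flags=1010 → (cmp)
[5] flags=1010 GT?F → skip
[6] flags=1010 PL?F → skip
[7] flags=0011 → (cmp)
[8] flags=0011 EQ?F → skip
[9] flags=0011 MI?F → skip
[10] flags=0011 EQ?F → skip

FIX = (r3, 0xde)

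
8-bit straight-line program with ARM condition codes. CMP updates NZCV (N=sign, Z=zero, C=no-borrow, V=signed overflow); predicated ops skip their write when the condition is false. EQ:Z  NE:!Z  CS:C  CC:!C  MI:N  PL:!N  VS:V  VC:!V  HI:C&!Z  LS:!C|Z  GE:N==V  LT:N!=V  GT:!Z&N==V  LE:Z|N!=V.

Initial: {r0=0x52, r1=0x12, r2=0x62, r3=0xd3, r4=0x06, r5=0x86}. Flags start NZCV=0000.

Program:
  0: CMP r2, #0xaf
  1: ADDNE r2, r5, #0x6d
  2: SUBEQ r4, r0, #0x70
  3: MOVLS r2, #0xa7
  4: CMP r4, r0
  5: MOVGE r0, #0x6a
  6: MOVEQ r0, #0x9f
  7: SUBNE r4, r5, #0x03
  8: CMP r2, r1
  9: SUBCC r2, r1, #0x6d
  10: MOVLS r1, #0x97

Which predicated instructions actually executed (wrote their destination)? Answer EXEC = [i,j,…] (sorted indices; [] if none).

EXEC = [1,3,7]

[0] flags=1001 → (cmp)
[1] flags=1001 NE?T → r2=0xf3
[2] flags=1001 EQ?F → skip
[3] flags=1001 LS?T → r2=0xa7
[4] flags=1000 → (cmp)
[5] flags=1000 GE?F → skip
[6] flags=1000 EQ?F → skip
[7] flags=1000 NE?T → r4=0x83
[8] flags=1010 → (cmp)
[9] flags=1010 CC?F → skip
[10] flags=1010 LS?F → skip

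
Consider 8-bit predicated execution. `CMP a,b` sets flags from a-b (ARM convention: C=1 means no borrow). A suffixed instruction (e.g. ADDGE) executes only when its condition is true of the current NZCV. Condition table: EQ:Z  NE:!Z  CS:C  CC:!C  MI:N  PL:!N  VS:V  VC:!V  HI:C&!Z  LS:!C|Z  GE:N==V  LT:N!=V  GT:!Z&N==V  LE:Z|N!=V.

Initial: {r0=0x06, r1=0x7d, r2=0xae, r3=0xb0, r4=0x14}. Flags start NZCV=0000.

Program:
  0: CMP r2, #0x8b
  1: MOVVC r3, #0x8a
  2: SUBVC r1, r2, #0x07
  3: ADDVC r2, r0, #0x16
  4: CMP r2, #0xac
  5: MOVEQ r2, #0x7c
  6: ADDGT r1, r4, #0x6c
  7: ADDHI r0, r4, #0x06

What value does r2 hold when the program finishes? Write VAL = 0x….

VAL = 0x1c

[0] flags=0010 → (cmp)
[1] flags=0010 VC?T → r3=0x8a
[2] flags=0010 VC?T → r1=0xa7
[3] flags=0010 VC?T → r2=0x1c
[4] flags=0000 → (cmp)
[5] flags=0000 EQ?F → skip
[6] flags=0000 GT?T → r1=0x80
[7] flags=0000 HI?F → skip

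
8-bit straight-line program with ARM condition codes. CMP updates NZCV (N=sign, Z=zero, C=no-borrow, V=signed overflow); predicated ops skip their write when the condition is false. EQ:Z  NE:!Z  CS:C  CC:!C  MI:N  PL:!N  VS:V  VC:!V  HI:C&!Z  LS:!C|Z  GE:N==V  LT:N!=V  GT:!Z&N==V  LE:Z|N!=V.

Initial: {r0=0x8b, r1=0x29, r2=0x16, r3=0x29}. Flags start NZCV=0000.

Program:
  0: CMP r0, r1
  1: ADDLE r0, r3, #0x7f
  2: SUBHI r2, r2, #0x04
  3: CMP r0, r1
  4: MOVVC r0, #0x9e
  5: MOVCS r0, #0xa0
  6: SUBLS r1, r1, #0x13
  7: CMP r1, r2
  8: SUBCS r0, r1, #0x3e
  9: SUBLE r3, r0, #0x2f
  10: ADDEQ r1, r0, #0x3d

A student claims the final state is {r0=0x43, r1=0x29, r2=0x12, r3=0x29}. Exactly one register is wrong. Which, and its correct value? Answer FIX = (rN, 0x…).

0: ✓ CMP  NZCV=0011
1: ✓ ADDLE  r0←0xa8
2: ✓ SUBHI  r2←0x12
3: ✓ CMP  NZCV=0011
4: · MOVVC
5: ✓ MOVCS  r0←0xa0
6: · SUBLS
7: ✓ CMP  NZCV=0010
8: ✓ SUBCS  r0←0xeb
9: · SUBLE
10: · ADDEQ

FIX = (r0, 0xeb)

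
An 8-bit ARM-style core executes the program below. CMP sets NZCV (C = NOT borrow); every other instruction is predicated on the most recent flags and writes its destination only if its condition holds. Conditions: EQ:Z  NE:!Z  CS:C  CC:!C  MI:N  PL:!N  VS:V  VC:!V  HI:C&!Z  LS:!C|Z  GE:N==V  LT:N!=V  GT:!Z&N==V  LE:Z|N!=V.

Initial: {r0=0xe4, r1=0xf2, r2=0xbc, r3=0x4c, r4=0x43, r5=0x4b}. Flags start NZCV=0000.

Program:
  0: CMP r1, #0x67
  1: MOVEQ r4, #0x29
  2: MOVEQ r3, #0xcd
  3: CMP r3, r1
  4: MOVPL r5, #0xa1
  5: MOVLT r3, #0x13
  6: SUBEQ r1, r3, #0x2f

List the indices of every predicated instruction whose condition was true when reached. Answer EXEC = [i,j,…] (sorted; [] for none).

0: ✓ CMP  NZCV=1010
1: · MOVEQ
2: · MOVEQ
3: ✓ CMP  NZCV=0000
4: ✓ MOVPL  r5←0xa1
5: · MOVLT
6: · SUBEQ

EXEC = [4]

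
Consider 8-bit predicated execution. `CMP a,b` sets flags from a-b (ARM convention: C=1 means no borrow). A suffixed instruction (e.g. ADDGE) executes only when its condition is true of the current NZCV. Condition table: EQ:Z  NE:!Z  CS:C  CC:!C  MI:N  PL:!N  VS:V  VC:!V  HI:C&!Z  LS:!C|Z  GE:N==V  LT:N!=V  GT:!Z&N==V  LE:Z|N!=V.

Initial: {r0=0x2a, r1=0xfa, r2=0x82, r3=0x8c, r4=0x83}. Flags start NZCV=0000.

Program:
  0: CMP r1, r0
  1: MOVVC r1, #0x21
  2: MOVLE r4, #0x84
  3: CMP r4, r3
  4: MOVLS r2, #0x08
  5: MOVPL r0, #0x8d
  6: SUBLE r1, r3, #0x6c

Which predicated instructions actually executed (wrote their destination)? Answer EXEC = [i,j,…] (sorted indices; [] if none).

[0] flags=1010 → (cmp)
[1] flags=1010 VC?T → r1=0x21
[2] flags=1010 LE?T → r4=0x84
[3] flags=1000 → (cmp)
[4] flags=1000 LS?T → r2=0x08
[5] flags=1000 PL?F → skip
[6] flags=1000 LE?T → r1=0x20

EXEC = [1,2,4,6]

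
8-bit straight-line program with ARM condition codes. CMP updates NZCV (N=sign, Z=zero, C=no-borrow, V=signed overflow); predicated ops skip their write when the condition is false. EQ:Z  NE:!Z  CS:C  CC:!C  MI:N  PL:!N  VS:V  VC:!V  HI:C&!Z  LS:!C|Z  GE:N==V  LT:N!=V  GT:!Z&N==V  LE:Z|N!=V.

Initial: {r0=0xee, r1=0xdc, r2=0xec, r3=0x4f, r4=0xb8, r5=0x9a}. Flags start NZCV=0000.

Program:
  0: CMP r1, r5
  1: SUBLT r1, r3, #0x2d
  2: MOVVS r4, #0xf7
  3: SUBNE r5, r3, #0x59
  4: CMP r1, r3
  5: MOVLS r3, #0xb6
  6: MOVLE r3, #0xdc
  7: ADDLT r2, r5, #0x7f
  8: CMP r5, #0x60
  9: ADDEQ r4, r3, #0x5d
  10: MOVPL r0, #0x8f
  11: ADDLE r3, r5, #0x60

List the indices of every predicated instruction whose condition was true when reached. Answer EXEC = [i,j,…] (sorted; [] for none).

0: ✓ CMP  NZCV=0010
1: · SUBLT
2: · MOVVS
3: ✓ SUBNE  r5←0xf6
4: ✓ CMP  NZCV=1010
5: · MOVLS
6: ✓ MOVLE  r3←0xdc
7: ✓ ADDLT  r2←0x75
8: ✓ CMP  NZCV=1010
9: · ADDEQ
10: · MOVPL
11: ✓ ADDLE  r3←0x56

EXEC = [3,6,7,11]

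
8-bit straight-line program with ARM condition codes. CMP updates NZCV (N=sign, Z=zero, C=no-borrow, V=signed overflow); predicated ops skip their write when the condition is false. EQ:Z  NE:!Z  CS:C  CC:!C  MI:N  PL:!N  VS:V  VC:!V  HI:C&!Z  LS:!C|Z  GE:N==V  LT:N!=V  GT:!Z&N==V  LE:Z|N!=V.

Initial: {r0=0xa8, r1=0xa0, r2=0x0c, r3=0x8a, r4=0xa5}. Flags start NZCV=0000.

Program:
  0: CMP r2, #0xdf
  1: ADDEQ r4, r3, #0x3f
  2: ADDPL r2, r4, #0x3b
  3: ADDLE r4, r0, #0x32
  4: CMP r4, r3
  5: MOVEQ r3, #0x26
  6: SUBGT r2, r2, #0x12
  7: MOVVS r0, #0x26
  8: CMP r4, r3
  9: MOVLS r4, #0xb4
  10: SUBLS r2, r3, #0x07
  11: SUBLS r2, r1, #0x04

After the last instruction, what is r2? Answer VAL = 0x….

VAL = 0xce

0: ✓ CMP  NZCV=0000
1: · ADDEQ
2: ✓ ADDPL  r2←0xe0
3: · ADDLE
4: ✓ CMP  NZCV=0010
5: · MOVEQ
6: ✓ SUBGT  r2←0xce
7: · MOVVS
8: ✓ CMP  NZCV=0010
9: · MOVLS
10: · SUBLS
11: · SUBLS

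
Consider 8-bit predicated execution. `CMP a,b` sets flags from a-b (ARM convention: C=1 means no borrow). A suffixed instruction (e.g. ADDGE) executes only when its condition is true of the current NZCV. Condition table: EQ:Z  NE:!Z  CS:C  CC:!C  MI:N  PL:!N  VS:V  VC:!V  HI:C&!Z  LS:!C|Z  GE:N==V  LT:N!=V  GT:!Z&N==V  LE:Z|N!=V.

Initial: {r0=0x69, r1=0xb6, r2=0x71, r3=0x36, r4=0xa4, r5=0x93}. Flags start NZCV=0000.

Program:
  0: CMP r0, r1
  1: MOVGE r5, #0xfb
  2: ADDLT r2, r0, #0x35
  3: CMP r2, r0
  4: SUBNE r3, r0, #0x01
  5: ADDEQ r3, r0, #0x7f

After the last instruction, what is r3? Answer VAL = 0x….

VAL = 0x68

[0] flags=1001 → (cmp)
[1] flags=1001 GE?T → r5=0xfb
[2] flags=1001 LT?F → skip
[3] flags=0010 → (cmp)
[4] flags=0010 NE?T → r3=0x68
[5] flags=0010 EQ?F → skip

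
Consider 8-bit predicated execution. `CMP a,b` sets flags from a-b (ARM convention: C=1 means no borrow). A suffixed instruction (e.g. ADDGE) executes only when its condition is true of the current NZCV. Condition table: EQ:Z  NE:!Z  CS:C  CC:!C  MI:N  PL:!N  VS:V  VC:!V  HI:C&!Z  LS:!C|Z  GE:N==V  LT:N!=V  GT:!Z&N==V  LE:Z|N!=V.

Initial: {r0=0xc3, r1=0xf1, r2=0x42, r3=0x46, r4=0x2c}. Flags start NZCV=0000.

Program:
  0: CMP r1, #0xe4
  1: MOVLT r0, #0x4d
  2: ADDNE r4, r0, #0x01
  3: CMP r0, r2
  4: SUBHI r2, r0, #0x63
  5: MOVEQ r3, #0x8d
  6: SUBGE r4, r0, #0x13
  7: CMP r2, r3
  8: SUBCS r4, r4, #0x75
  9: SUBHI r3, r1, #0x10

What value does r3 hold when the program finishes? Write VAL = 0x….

VAL = 0xe1

[0] flags=0010 → (cmp)
[1] flags=0010 LT?F → skip
[2] flags=0010 NE?T → r4=0xc4
[3] flags=1010 → (cmp)
[4] flags=1010 HI?T → r2=0x60
[5] flags=1010 EQ?F → skip
[6] flags=1010 GE?F → skip
[7] flags=0010 → (cmp)
[8] flags=0010 CS?T → r4=0x4f
[9] flags=0010 HI?T → r3=0xe1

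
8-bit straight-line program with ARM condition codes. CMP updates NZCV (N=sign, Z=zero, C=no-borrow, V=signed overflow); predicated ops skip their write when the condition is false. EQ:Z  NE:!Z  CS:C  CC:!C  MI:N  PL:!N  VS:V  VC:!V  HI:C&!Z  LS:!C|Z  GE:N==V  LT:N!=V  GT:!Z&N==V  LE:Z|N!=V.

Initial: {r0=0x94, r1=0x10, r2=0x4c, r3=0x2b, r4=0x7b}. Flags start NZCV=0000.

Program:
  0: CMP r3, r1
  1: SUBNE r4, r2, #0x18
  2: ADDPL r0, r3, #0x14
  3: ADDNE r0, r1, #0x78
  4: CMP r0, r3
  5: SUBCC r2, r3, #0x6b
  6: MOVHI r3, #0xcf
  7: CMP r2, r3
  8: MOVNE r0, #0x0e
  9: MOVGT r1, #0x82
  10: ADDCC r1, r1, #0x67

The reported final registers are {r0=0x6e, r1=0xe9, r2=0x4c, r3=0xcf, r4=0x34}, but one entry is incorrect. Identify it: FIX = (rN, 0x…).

FIX = (r0, 0x0e)

[0] flags=0010 → (cmp)
[1] flags=0010 NE?T → r4=0x34
[2] flags=0010 PL?T → r0=0x3f
[3] flags=0010 NE?T → r0=0x88
[4] flags=0011 → (cmp)
[5] flags=0011 CC?F → skip
[6] flags=0011 HI?T → r3=0xcf
[7] flags=0000 → (cmp)
[8] flags=0000 NE?T → r0=0x0e
[9] flags=0000 GT?T → r1=0x82
[10] flags=0000 CC?T → r1=0xe9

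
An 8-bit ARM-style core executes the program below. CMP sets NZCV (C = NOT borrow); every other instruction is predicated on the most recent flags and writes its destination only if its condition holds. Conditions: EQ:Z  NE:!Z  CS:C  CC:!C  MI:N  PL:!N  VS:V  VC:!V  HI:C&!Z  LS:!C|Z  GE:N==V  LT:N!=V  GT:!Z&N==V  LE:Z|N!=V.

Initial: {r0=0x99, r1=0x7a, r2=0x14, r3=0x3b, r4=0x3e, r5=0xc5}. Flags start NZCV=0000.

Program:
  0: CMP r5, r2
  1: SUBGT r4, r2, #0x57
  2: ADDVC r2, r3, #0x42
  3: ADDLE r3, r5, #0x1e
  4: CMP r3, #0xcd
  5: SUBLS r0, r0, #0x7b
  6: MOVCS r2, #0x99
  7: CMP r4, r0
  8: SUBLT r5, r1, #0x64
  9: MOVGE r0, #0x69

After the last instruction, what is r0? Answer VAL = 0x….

0: ✓ CMP  NZCV=1010
1: · SUBGT
2: ✓ ADDVC  r2←0x7d
3: ✓ ADDLE  r3←0xe3
4: ✓ CMP  NZCV=0010
5: · SUBLS
6: ✓ MOVCS  r2←0x99
7: ✓ CMP  NZCV=1001
8: · SUBLT
9: ✓ MOVGE  r0←0x69

VAL = 0x69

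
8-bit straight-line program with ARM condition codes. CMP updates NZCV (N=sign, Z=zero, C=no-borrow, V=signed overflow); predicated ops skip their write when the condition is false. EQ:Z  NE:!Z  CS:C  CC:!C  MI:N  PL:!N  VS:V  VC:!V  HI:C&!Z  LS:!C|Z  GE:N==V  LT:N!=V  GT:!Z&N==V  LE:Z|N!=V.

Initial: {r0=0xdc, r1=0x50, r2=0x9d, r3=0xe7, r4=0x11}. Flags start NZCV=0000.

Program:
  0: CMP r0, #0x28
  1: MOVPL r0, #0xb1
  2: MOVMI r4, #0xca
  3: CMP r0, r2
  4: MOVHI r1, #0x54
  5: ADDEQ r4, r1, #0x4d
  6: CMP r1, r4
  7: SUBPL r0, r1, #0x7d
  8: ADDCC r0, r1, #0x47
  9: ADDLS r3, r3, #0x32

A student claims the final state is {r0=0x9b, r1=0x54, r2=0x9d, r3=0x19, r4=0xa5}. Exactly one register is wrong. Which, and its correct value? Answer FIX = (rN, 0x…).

FIX = (r4, 0xca)

[0] flags=1010 → (cmp)
[1] flags=1010 PL?F → skip
[2] flags=1010 MI?T → r4=0xca
[3] flags=0010 → (cmp)
[4] flags=0010 HI?T → r1=0x54
[5] flags=0010 EQ?F → skip
[6] flags=1001 → (cmp)
[7] flags=1001 PL?F → skip
[8] flags=1001 CC?T → r0=0x9b
[9] flags=1001 LS?T → r3=0x19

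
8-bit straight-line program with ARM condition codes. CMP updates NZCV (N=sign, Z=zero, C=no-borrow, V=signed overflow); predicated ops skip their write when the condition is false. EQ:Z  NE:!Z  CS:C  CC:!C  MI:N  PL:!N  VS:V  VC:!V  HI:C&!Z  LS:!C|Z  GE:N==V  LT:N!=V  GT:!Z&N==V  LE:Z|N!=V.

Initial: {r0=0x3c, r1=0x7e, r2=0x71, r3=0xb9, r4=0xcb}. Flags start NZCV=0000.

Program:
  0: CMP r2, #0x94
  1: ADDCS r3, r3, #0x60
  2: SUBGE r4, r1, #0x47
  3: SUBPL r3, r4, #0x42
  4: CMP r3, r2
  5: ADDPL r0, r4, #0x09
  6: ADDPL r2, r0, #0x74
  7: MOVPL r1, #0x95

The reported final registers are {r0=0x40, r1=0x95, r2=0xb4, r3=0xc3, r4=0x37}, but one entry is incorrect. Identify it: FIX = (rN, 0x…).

FIX = (r3, 0xb9)

0: ✓ CMP  NZCV=1001
1: · ADDCS
2: ✓ SUBGE  r4←0x37
3: · SUBPL
4: ✓ CMP  NZCV=0011
5: ✓ ADDPL  r0←0x40
6: ✓ ADDPL  r2←0xb4
7: ✓ MOVPL  r1←0x95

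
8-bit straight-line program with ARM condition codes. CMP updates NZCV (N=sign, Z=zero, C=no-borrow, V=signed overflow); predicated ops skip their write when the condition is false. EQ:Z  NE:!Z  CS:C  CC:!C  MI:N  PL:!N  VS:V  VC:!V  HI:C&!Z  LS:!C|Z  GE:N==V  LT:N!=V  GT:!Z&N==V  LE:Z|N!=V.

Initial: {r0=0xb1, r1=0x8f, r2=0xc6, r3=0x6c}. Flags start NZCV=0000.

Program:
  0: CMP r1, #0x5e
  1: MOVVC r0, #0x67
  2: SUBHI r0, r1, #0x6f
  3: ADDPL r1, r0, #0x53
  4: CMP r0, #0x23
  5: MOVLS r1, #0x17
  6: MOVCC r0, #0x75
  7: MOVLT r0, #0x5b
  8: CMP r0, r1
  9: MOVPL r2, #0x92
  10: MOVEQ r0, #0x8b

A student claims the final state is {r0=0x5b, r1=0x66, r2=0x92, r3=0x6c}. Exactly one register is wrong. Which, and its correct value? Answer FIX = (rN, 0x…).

FIX = (r1, 0x17)

[0] flags=0011 → (cmp)
[1] flags=0011 VC?F → skip
[2] flags=0011 HI?T → r0=0x20
[3] flags=0011 PL?T → r1=0x73
[4] flags=1000 → (cmp)
[5] flags=1000 LS?T → r1=0x17
[6] flags=1000 CC?T → r0=0x75
[7] flags=1000 LT?T → r0=0x5b
[8] flags=0010 → (cmp)
[9] flags=0010 PL?T → r2=0x92
[10] flags=0010 EQ?F → skip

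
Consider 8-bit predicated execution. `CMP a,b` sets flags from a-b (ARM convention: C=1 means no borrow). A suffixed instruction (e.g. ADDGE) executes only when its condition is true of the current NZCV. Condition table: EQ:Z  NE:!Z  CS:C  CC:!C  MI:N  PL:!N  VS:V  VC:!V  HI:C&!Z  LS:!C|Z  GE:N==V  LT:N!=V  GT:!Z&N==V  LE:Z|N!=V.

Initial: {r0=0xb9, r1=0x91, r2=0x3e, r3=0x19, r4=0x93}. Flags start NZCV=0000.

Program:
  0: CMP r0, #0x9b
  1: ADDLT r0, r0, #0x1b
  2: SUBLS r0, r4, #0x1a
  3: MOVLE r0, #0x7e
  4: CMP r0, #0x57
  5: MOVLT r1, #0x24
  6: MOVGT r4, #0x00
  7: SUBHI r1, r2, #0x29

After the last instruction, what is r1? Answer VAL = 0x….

0: ✓ CMP  NZCV=0010
1: · ADDLT
2: · SUBLS
3: · MOVLE
4: ✓ CMP  NZCV=0011
5: ✓ MOVLT  r1←0x24
6: · MOVGT
7: ✓ SUBHI  r1←0x15

VAL = 0x15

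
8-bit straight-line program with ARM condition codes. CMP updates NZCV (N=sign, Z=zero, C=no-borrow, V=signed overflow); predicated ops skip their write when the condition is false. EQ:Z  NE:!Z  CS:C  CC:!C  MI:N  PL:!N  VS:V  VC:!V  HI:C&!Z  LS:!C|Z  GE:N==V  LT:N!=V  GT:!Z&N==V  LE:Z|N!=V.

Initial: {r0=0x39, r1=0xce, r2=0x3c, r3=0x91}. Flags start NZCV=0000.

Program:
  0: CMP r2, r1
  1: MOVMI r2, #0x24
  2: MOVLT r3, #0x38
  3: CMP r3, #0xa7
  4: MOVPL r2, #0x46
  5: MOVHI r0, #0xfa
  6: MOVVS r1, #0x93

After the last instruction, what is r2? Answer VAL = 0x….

VAL = 0x3c

0: ✓ CMP  NZCV=0000
1: · MOVMI
2: · MOVLT
3: ✓ CMP  NZCV=1000
4: · MOVPL
5: · MOVHI
6: · MOVVS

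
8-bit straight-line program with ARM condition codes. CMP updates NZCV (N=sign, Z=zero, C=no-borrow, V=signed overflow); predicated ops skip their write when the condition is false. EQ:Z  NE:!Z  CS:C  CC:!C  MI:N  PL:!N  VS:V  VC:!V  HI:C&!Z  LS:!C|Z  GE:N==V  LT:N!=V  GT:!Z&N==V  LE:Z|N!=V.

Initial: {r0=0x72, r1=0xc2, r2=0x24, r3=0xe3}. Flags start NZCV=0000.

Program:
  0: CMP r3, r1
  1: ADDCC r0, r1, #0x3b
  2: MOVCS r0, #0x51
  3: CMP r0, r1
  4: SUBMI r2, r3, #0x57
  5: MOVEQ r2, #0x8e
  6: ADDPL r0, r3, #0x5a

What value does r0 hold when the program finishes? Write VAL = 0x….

[0] flags=0010 → (cmp)
[1] flags=0010 CC?F → skip
[2] flags=0010 CS?T → r0=0x51
[3] flags=1001 → (cmp)
[4] flags=1001 MI?T → r2=0x8c
[5] flags=1001 EQ?F → skip
[6] flags=1001 PL?F → skip

VAL = 0x51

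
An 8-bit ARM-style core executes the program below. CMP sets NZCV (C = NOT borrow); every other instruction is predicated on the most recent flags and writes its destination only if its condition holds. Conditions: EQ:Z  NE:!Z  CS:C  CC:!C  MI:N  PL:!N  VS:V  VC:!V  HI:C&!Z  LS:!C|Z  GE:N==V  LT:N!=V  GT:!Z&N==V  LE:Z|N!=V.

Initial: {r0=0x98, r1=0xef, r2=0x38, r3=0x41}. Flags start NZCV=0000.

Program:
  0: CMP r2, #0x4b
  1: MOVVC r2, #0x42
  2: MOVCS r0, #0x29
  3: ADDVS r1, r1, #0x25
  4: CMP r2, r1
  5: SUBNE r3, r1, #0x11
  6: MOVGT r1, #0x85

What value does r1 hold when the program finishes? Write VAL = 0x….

VAL = 0x85

[0] flags=1000 → (cmp)
[1] flags=1000 VC?T → r2=0x42
[2] flags=1000 CS?F → skip
[3] flags=1000 VS?F → skip
[4] flags=0000 → (cmp)
[5] flags=0000 NE?T → r3=0xde
[6] flags=0000 GT?T → r1=0x85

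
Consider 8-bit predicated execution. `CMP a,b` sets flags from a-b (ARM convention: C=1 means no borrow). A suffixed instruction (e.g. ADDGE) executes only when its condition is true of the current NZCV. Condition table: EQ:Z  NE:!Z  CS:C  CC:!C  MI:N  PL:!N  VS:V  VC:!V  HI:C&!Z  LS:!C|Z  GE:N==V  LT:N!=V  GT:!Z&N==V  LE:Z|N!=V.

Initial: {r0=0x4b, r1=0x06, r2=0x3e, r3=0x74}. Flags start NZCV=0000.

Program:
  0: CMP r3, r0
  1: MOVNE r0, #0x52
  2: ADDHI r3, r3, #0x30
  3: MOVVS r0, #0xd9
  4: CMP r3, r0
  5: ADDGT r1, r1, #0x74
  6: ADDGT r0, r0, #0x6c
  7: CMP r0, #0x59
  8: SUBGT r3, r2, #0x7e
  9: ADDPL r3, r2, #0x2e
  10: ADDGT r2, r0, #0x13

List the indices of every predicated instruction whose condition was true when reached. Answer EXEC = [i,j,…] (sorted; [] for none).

0: ✓ CMP  NZCV=0010
1: ✓ MOVNE  r0←0x52
2: ✓ ADDHI  r3←0xa4
3: · MOVVS
4: ✓ CMP  NZCV=0011
5: · ADDGT
6: · ADDGT
7: ✓ CMP  NZCV=1000
8: · SUBGT
9: · ADDPL
10: · ADDGT

EXEC = [1,2]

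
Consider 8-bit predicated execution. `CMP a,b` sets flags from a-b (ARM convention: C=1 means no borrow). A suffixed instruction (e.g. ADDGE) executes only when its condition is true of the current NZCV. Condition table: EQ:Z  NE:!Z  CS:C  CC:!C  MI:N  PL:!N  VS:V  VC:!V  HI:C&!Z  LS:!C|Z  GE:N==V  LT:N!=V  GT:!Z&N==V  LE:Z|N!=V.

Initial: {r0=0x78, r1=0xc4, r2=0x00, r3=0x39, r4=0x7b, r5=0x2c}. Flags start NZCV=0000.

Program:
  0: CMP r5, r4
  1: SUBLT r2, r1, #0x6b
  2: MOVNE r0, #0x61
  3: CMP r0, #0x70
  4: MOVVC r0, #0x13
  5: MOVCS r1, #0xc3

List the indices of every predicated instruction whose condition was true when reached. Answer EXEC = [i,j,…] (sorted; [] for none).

EXEC = [1,2,4]

0: ✓ CMP  NZCV=1000
1: ✓ SUBLT  r2←0x59
2: ✓ MOVNE  r0←0x61
3: ✓ CMP  NZCV=1000
4: ✓ MOVVC  r0←0x13
5: · MOVCS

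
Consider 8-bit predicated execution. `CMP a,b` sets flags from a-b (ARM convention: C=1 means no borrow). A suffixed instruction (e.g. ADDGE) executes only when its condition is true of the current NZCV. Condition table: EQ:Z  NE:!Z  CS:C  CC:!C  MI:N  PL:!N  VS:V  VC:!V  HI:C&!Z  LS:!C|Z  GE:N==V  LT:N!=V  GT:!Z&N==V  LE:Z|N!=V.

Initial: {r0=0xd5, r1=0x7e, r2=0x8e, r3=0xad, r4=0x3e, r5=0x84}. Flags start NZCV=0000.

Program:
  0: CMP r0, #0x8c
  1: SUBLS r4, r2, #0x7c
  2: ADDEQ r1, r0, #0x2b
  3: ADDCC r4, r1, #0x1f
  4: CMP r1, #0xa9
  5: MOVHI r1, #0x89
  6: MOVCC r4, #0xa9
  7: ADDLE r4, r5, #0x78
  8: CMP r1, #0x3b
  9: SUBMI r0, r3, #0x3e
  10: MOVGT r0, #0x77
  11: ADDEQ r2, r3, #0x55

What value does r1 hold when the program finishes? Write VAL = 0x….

VAL = 0x7e

0: ✓ CMP  NZCV=0010
1: · SUBLS
2: · ADDEQ
3: · ADDCC
4: ✓ CMP  NZCV=1001
5: · MOVHI
6: ✓ MOVCC  r4←0xa9
7: · ADDLE
8: ✓ CMP  NZCV=0010
9: · SUBMI
10: ✓ MOVGT  r0←0x77
11: · ADDEQ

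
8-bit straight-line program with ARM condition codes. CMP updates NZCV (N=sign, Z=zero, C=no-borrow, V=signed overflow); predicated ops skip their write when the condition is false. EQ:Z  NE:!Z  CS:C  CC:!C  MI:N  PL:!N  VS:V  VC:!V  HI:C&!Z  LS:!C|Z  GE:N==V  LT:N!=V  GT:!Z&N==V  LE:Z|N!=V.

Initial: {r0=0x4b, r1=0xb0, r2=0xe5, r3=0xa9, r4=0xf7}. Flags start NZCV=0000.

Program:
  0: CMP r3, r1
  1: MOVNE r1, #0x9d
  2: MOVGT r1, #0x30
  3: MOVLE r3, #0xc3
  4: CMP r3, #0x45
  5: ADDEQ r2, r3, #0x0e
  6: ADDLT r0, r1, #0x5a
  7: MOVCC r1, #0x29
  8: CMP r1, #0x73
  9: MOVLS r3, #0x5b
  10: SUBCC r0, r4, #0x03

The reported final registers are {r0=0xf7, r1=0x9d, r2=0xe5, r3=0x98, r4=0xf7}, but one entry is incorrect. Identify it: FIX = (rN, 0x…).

FIX = (r3, 0xc3)

0: ✓ CMP  NZCV=1000
1: ✓ MOVNE  r1←0x9d
2: · MOVGT
3: ✓ MOVLE  r3←0xc3
4: ✓ CMP  NZCV=0011
5: · ADDEQ
6: ✓ ADDLT  r0←0xf7
7: · MOVCC
8: ✓ CMP  NZCV=0011
9: · MOVLS
10: · SUBCC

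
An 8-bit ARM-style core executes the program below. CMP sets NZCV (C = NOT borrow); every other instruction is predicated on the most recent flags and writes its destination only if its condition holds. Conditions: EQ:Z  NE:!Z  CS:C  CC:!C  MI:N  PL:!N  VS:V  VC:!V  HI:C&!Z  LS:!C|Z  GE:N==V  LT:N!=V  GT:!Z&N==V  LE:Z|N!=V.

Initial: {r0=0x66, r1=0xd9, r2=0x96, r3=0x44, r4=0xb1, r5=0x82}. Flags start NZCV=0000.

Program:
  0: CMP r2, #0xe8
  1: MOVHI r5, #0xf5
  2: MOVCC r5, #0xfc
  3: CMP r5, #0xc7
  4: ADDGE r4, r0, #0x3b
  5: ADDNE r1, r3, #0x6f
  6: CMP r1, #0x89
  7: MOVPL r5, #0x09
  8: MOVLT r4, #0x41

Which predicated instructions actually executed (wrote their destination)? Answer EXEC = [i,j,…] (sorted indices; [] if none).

EXEC = [2,4,5,7]

0: ✓ CMP  NZCV=1000
1: · MOVHI
2: ✓ MOVCC  r5←0xfc
3: ✓ CMP  NZCV=0010
4: ✓ ADDGE  r4←0xa1
5: ✓ ADDNE  r1←0xb3
6: ✓ CMP  NZCV=0010
7: ✓ MOVPL  r5←0x09
8: · MOVLT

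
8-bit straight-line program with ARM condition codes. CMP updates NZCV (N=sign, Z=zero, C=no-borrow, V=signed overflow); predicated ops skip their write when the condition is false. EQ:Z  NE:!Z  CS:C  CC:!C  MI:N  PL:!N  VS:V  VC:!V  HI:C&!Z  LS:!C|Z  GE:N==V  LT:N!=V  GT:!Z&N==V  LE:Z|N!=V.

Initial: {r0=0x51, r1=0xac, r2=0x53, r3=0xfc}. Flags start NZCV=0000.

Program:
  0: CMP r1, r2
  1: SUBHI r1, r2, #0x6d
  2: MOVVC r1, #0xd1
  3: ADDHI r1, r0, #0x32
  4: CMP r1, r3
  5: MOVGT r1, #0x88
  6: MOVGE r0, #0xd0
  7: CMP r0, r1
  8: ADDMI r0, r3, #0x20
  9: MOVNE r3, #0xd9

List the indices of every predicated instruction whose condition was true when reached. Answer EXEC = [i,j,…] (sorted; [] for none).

0: ✓ CMP  NZCV=0011
1: ✓ SUBHI  r1←0xe6
2: · MOVVC
3: ✓ ADDHI  r1←0x83
4: ✓ CMP  NZCV=1000
5: · MOVGT
6: · MOVGE
7: ✓ CMP  NZCV=1001
8: ✓ ADDMI  r0←0x1c
9: ✓ MOVNE  r3←0xd9

EXEC = [1,3,8,9]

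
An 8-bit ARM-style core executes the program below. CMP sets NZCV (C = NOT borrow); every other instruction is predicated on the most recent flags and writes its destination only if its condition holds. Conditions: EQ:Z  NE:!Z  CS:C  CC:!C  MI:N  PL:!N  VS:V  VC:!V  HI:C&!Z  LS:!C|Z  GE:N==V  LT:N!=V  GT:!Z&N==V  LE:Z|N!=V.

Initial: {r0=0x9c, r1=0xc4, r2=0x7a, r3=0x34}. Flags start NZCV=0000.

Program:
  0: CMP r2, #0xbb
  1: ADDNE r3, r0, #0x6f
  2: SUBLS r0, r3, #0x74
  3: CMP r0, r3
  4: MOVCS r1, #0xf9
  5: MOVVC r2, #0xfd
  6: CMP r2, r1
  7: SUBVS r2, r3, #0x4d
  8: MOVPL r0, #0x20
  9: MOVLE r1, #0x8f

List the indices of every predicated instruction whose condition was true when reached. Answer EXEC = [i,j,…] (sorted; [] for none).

[0] flags=1001 → (cmp)
[1] flags=1001 NE?T → r3=0x0b
[2] flags=1001 LS?T → r0=0x97
[3] flags=1010 → (cmp)
[4] flags=1010 CS?T → r1=0xf9
[5] flags=1010 VC?T → r2=0xfd
[6] flags=0010 → (cmp)
[7] flags=0010 VS?F → skip
[8] flags=0010 PL?T → r0=0x20
[9] flags=0010 LE?F → skip

EXEC = [1,2,4,5,8]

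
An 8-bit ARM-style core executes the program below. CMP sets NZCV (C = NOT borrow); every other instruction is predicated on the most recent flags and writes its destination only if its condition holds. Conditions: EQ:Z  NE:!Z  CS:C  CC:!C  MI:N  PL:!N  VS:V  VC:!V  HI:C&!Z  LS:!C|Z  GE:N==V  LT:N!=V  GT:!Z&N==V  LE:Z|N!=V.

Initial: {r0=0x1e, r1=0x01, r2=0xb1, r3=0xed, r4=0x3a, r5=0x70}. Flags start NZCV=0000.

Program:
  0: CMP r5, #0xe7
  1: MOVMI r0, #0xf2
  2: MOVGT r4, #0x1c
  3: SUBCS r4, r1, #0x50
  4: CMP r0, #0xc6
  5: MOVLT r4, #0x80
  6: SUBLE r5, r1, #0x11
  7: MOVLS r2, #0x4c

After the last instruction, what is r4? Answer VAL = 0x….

VAL = 0x1c

0: ✓ CMP  NZCV=1001
1: ✓ MOVMI  r0←0xf2
2: ✓ MOVGT  r4←0x1c
3: · SUBCS
4: ✓ CMP  NZCV=0010
5: · MOVLT
6: · SUBLE
7: · MOVLS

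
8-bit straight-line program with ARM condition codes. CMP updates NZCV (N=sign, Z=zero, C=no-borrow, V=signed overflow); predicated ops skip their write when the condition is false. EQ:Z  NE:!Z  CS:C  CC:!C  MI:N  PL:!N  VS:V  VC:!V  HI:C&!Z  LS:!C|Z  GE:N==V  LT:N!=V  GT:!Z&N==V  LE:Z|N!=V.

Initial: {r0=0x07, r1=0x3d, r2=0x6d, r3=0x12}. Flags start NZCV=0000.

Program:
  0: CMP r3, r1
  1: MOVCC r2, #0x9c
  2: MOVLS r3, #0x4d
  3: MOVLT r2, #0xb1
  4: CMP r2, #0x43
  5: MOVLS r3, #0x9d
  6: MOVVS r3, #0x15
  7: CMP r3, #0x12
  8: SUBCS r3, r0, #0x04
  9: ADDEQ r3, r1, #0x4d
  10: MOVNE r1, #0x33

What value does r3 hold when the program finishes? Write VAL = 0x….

VAL = 0x03

[0] flags=1000 → (cmp)
[1] flags=1000 CC?T → r2=0x9c
[2] flags=1000 LS?T → r3=0x4d
[3] flags=1000 LT?T → r2=0xb1
[4] flags=0011 → (cmp)
[5] flags=0011 LS?F → skip
[6] flags=0011 VS?T → r3=0x15
[7] flags=0010 → (cmp)
[8] flags=0010 CS?T → r3=0x03
[9] flags=0010 EQ?F → skip
[10] flags=0010 NE?T → r1=0x33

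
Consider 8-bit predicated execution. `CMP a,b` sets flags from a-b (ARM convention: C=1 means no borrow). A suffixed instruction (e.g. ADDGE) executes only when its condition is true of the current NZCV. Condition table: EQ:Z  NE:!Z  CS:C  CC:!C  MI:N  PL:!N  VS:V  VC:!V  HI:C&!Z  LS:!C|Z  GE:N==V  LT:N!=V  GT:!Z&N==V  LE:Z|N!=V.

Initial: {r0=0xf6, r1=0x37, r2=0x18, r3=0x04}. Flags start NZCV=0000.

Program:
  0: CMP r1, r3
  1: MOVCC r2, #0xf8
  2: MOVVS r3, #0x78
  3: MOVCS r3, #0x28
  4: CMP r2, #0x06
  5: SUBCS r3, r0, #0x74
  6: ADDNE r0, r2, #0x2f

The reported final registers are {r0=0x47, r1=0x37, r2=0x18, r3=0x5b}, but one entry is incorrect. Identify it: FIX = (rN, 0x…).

0: ✓ CMP  NZCV=0010
1: · MOVCC
2: · MOVVS
3: ✓ MOVCS  r3←0x28
4: ✓ CMP  NZCV=0010
5: ✓ SUBCS  r3←0x82
6: ✓ ADDNE  r0←0x47

FIX = (r3, 0x82)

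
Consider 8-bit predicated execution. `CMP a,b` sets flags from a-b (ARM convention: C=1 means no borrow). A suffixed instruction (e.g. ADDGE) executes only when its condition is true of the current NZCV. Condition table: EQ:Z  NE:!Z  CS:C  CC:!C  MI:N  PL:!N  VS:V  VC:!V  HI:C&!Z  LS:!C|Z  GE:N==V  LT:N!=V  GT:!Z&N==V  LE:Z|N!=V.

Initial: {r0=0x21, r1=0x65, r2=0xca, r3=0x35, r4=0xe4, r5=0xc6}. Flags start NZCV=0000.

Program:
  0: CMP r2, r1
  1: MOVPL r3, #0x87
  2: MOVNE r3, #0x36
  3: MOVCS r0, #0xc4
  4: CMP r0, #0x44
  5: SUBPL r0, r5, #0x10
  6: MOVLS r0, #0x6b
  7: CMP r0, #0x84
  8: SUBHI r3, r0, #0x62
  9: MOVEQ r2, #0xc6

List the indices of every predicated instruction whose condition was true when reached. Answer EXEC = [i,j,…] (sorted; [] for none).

0: ✓ CMP  NZCV=0011
1: ✓ MOVPL  r3←0x87
2: ✓ MOVNE  r3←0x36
3: ✓ MOVCS  r0←0xc4
4: ✓ CMP  NZCV=1010
5: · SUBPL
6: · MOVLS
7: ✓ CMP  NZCV=0010
8: ✓ SUBHI  r3←0x62
9: · MOVEQ

EXEC = [1,2,3,8]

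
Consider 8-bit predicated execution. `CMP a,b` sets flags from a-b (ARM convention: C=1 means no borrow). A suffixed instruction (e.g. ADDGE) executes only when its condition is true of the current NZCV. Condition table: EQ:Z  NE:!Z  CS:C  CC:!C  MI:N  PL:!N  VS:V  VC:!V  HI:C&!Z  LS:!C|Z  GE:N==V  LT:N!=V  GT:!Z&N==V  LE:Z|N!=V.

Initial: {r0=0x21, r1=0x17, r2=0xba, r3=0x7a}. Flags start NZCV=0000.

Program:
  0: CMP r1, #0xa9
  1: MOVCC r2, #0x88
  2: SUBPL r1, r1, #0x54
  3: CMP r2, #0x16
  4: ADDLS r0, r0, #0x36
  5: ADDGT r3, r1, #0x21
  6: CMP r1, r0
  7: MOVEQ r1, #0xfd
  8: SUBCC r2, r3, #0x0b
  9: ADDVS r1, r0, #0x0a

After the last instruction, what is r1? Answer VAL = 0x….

VAL = 0xc3

0: ✓ CMP  NZCV=0000
1: ✓ MOVCC  r2←0x88
2: ✓ SUBPL  r1←0xc3
3: ✓ CMP  NZCV=0011
4: · ADDLS
5: · ADDGT
6: ✓ CMP  NZCV=1010
7: · MOVEQ
8: · SUBCC
9: · ADDVS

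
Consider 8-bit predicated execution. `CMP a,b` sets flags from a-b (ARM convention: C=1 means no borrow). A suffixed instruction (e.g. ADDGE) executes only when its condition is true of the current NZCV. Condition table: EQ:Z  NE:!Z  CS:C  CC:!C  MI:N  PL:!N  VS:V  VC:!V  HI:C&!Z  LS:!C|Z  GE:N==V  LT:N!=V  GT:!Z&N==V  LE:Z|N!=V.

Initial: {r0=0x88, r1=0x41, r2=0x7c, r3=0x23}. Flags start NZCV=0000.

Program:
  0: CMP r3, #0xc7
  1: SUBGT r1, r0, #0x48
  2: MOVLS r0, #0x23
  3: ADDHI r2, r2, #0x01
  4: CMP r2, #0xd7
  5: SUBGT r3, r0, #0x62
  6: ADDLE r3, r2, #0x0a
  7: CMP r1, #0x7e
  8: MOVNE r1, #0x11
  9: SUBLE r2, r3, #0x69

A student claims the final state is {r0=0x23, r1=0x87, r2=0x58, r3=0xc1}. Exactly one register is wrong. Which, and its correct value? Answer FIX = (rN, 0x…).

0: ✓ CMP  NZCV=0000
1: ✓ SUBGT  r1←0x40
2: ✓ MOVLS  r0←0x23
3: · ADDHI
4: ✓ CMP  NZCV=1001
5: ✓ SUBGT  r3←0xc1
6: · ADDLE
7: ✓ CMP  NZCV=1000
8: ✓ MOVNE  r1←0x11
9: ✓ SUBLE  r2←0x58

FIX = (r1, 0x11)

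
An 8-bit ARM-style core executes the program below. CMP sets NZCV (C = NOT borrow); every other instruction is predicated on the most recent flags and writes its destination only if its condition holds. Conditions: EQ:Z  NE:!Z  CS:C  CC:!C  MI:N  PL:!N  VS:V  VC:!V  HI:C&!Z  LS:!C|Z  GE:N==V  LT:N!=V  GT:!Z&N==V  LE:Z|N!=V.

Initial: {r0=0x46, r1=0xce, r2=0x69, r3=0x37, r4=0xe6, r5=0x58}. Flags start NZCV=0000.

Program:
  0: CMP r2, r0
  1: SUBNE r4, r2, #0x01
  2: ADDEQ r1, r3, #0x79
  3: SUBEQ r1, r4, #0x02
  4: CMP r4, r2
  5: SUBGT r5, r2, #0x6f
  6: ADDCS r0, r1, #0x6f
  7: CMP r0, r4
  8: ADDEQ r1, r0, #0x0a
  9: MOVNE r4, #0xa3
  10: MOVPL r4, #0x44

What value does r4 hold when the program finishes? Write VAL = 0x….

0: ✓ CMP  NZCV=0010
1: ✓ SUBNE  r4←0x68
2: · ADDEQ
3: · SUBEQ
4: ✓ CMP  NZCV=1000
5: · SUBGT
6: · ADDCS
7: ✓ CMP  NZCV=1000
8: · ADDEQ
9: ✓ MOVNE  r4←0xa3
10: · MOVPL

VAL = 0xa3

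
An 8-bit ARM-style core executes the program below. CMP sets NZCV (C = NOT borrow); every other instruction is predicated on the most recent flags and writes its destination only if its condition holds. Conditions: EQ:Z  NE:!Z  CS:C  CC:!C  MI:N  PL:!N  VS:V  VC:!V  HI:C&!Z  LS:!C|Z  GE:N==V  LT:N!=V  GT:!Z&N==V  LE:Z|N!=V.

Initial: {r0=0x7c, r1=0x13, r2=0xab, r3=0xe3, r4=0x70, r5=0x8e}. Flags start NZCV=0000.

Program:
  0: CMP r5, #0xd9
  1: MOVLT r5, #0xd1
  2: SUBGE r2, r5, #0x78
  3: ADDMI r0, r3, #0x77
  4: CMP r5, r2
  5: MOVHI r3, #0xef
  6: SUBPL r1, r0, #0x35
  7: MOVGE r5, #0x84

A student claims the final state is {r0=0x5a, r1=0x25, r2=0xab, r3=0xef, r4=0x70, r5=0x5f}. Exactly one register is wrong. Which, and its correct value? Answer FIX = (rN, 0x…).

[0] flags=1000 → (cmp)
[1] flags=1000 LT?T → r5=0xd1
[2] flags=1000 GE?F → skip
[3] flags=1000 MI?T → r0=0x5a
[4] flags=0010 → (cmp)
[5] flags=0010 HI?T → r3=0xef
[6] flags=0010 PL?T → r1=0x25
[7] flags=0010 GE?T → r5=0x84

FIX = (r5, 0x84)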